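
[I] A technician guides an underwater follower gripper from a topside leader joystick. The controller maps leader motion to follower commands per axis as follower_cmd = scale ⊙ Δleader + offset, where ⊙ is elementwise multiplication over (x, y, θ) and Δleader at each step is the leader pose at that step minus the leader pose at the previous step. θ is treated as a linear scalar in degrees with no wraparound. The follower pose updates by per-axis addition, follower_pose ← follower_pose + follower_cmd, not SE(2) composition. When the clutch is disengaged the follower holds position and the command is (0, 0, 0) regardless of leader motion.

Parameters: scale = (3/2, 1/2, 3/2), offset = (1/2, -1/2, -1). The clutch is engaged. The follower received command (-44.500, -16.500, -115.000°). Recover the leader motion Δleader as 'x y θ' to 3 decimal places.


axis x: (-44.500 − 1/2) / (3/2) = -30.000
axis y: (-16.500 − -1/2) / (1/2) = -32.000
axis θ: (-115.000 − -1) / (3/2) = -76.000

-30.000 -32.000 -76.000


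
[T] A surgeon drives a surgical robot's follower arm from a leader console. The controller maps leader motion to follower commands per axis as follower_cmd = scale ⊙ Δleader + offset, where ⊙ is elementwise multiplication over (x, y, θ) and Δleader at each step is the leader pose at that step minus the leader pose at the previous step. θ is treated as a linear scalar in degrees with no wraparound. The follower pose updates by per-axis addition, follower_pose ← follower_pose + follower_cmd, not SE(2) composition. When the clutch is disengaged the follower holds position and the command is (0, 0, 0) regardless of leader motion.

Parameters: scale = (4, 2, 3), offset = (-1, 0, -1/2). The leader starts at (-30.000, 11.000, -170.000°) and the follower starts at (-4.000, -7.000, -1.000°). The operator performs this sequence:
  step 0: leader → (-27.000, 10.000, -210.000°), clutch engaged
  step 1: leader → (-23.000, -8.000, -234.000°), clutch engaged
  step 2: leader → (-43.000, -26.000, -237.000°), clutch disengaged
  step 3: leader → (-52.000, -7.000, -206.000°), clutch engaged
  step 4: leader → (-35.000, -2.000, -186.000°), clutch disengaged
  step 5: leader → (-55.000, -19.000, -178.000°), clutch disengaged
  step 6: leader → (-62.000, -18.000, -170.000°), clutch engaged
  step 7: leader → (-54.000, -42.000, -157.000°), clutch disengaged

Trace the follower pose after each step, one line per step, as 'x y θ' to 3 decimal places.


7.000 -9.000 -121.500
22.000 -45.000 -194.000
22.000 -45.000 -194.000
-15.000 -7.000 -101.500
-15.000 -7.000 -101.500
-15.000 -7.000 -101.500
-44.000 -5.000 -78.000
-44.000 -5.000 -78.000

step 0: Δleader=(3.000, -1.000, -40.000°), engaged; cmd=(11.000, -2.000, -120.500°) → follower=(7.000, -9.000, -121.500°)
step 1: Δleader=(4.000, -18.000, -24.000°), engaged; cmd=(15.000, -36.000, -72.500°) → follower=(22.000, -45.000, -194.000°)
step 2: Δleader=(-20.000, -18.000, -3.000°), disengaged; cmd=(0,0,0) → follower holds at (22.000, -45.000, -194.000°)
step 3: Δleader=(-9.000, 19.000, 31.000°), engaged; cmd=(-37.000, 38.000, 92.500°) → follower=(-15.000, -7.000, -101.500°)
step 4: Δleader=(17.000, 5.000, 20.000°), disengaged; cmd=(0,0,0) → follower holds at (-15.000, -7.000, -101.500°)
step 5: Δleader=(-20.000, -17.000, 8.000°), disengaged; cmd=(0,0,0) → follower holds at (-15.000, -7.000, -101.500°)
step 6: Δleader=(-7.000, 1.000, 8.000°), engaged; cmd=(-29.000, 2.000, 23.500°) → follower=(-44.000, -5.000, -78.000°)
step 7: Δleader=(8.000, -24.000, 13.000°), disengaged; cmd=(0,0,0) → follower holds at (-44.000, -5.000, -78.000°)


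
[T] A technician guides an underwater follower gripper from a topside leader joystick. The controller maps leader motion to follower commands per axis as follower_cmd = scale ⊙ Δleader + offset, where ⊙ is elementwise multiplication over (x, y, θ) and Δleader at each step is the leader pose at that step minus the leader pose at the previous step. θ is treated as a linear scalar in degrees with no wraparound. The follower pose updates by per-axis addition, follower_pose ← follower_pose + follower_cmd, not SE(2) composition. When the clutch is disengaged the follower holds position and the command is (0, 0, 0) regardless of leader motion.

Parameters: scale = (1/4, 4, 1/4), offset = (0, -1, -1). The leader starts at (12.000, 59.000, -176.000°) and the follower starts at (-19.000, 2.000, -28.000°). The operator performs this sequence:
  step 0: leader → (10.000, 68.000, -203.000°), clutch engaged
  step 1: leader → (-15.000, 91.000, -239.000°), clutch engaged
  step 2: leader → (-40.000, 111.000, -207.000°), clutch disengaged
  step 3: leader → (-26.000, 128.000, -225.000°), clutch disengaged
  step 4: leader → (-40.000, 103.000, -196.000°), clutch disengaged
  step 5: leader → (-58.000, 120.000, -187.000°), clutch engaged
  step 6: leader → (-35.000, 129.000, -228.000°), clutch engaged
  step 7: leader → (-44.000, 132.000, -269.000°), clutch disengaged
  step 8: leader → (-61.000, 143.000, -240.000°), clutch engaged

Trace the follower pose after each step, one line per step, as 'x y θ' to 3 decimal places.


step 0: Δleader=(-2.000, 9.000, -27.000°), engaged; cmd=(-0.500, 35.000, -7.750°) → follower=(-19.500, 37.000, -35.750°)
step 1: Δleader=(-25.000, 23.000, -36.000°), engaged; cmd=(-6.250, 91.000, -10.000°) → follower=(-25.750, 128.000, -45.750°)
step 2: Δleader=(-25.000, 20.000, 32.000°), disengaged; cmd=(0,0,0) → follower holds at (-25.750, 128.000, -45.750°)
step 3: Δleader=(14.000, 17.000, -18.000°), disengaged; cmd=(0,0,0) → follower holds at (-25.750, 128.000, -45.750°)
step 4: Δleader=(-14.000, -25.000, 29.000°), disengaged; cmd=(0,0,0) → follower holds at (-25.750, 128.000, -45.750°)
step 5: Δleader=(-18.000, 17.000, 9.000°), engaged; cmd=(-4.500, 67.000, 1.250°) → follower=(-30.250, 195.000, -44.500°)
step 6: Δleader=(23.000, 9.000, -41.000°), engaged; cmd=(5.750, 35.000, -11.250°) → follower=(-24.500, 230.000, -55.750°)
step 7: Δleader=(-9.000, 3.000, -41.000°), disengaged; cmd=(0,0,0) → follower holds at (-24.500, 230.000, -55.750°)
step 8: Δleader=(-17.000, 11.000, 29.000°), engaged; cmd=(-4.250, 43.000, 6.250°) → follower=(-28.750, 273.000, -49.500°)

-19.500 37.000 -35.750
-25.750 128.000 -45.750
-25.750 128.000 -45.750
-25.750 128.000 -45.750
-25.750 128.000 -45.750
-30.250 195.000 -44.500
-24.500 230.000 -55.750
-24.500 230.000 -55.750
-28.750 273.000 -49.500


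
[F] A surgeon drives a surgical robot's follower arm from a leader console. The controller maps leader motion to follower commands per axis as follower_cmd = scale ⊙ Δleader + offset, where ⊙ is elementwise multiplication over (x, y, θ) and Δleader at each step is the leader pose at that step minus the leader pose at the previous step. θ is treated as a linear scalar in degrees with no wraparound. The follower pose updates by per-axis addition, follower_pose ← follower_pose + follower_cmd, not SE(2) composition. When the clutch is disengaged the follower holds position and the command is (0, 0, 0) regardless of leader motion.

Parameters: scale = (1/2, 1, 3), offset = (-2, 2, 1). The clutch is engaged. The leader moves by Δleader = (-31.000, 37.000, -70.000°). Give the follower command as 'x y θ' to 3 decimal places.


axis x: 1/2·-31.000 + -2 = -17.500
axis y: 1·37.000 + 2 = 39.000
axis θ: 3·-70.000 + 1 = -209.000

-17.500 39.000 -209.000


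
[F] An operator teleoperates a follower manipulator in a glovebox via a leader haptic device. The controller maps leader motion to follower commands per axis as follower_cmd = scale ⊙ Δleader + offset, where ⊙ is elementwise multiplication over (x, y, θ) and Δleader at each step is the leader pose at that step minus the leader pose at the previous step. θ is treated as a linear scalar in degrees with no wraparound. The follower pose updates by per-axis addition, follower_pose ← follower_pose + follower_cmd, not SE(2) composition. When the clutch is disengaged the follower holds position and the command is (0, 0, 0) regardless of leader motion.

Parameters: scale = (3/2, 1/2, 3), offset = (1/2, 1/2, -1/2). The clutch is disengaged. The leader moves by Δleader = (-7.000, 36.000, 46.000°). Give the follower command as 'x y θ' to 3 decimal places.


clutch disengaged → follower holds; cmd = (0, 0, 0)

0.000 0.000 0.000


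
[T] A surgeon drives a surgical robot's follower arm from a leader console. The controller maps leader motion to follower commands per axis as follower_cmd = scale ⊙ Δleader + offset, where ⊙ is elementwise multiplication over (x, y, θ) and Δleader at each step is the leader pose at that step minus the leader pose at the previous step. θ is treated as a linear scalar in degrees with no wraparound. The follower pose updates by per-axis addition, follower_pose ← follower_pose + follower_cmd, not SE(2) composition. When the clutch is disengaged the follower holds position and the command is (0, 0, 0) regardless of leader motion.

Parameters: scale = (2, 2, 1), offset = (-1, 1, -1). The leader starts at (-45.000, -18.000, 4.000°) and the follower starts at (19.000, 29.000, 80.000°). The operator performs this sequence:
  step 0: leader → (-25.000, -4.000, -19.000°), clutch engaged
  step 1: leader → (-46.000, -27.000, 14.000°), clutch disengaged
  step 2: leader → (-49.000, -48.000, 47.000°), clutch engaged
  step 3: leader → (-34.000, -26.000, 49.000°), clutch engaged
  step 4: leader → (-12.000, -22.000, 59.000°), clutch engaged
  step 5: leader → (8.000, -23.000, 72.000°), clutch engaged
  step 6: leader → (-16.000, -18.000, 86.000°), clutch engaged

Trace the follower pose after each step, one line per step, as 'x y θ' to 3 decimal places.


58.000 58.000 56.000
58.000 58.000 56.000
51.000 17.000 88.000
80.000 62.000 89.000
123.000 71.000 98.000
162.000 70.000 110.000
113.000 81.000 123.000

step 0: Δleader=(20.000, 14.000, -23.000°), engaged; cmd=(39.000, 29.000, -24.000°) → follower=(58.000, 58.000, 56.000°)
step 1: Δleader=(-21.000, -23.000, 33.000°), disengaged; cmd=(0,0,0) → follower holds at (58.000, 58.000, 56.000°)
step 2: Δleader=(-3.000, -21.000, 33.000°), engaged; cmd=(-7.000, -41.000, 32.000°) → follower=(51.000, 17.000, 88.000°)
step 3: Δleader=(15.000, 22.000, 2.000°), engaged; cmd=(29.000, 45.000, 1.000°) → follower=(80.000, 62.000, 89.000°)
step 4: Δleader=(22.000, 4.000, 10.000°), engaged; cmd=(43.000, 9.000, 9.000°) → follower=(123.000, 71.000, 98.000°)
step 5: Δleader=(20.000, -1.000, 13.000°), engaged; cmd=(39.000, -1.000, 12.000°) → follower=(162.000, 70.000, 110.000°)
step 6: Δleader=(-24.000, 5.000, 14.000°), engaged; cmd=(-49.000, 11.000, 13.000°) → follower=(113.000, 81.000, 123.000°)


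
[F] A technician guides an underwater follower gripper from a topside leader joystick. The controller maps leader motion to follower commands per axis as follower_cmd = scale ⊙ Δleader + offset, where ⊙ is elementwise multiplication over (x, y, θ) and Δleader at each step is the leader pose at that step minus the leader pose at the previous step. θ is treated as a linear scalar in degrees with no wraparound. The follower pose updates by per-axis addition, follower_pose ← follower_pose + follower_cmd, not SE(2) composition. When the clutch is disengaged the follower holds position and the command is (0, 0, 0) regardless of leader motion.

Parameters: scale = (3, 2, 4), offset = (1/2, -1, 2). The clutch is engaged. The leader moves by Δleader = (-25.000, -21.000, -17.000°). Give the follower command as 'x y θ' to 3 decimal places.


-74.500 -43.000 -66.000

axis x: 3·-25.000 + 1/2 = -74.500
axis y: 2·-21.000 + -1 = -43.000
axis θ: 4·-17.000 + 2 = -66.000


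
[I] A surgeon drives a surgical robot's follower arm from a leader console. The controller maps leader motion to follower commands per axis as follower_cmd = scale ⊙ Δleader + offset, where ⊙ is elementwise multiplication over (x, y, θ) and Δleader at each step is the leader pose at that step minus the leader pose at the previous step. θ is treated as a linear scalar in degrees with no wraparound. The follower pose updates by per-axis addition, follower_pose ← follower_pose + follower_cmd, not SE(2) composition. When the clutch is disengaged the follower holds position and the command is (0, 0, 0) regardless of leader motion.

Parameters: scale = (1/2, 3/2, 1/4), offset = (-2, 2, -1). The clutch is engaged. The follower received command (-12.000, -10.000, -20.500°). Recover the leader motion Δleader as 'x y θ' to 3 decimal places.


-20.000 -8.000 -78.000

axis x: (-12.000 − -2) / (1/2) = -20.000
axis y: (-10.000 − 2) / (3/2) = -8.000
axis θ: (-20.500 − -1) / (1/4) = -78.000


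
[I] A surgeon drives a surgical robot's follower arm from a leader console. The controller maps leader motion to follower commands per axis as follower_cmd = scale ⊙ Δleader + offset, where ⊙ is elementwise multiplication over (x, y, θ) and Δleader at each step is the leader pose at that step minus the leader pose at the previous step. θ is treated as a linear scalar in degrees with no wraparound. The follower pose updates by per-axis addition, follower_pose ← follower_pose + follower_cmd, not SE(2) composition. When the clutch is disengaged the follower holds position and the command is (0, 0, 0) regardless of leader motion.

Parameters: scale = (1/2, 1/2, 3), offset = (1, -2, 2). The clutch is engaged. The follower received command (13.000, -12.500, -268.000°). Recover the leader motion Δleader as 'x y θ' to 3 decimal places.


24.000 -21.000 -90.000

axis x: (13.000 − 1) / (1/2) = 24.000
axis y: (-12.500 − -2) / (1/2) = -21.000
axis θ: (-268.000 − 2) / (3) = -90.000


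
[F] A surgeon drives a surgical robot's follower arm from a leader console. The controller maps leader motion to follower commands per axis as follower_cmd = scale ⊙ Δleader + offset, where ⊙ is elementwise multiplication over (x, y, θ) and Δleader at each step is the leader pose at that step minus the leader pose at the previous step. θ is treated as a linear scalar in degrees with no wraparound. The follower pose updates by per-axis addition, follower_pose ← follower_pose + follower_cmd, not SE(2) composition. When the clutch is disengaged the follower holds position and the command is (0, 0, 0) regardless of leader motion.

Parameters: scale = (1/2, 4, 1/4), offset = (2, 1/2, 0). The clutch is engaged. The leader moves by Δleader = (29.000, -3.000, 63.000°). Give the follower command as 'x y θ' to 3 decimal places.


axis x: 1/2·29.000 + 2 = 16.500
axis y: 4·-3.000 + 1/2 = -11.500
axis θ: 1/4·63.000 + 0 = 15.750

16.500 -11.500 15.750


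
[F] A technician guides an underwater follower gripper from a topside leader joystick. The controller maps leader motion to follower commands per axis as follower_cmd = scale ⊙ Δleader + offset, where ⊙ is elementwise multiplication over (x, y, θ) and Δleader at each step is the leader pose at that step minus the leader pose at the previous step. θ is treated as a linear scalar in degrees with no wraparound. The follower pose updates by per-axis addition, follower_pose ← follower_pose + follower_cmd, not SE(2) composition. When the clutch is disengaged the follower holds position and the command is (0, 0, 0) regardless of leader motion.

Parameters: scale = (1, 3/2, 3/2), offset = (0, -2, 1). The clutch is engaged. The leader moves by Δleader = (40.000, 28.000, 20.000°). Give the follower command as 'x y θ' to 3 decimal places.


axis x: 1·40.000 + 0 = 40.000
axis y: 3/2·28.000 + -2 = 40.000
axis θ: 3/2·20.000 + 1 = 31.000

40.000 40.000 31.000


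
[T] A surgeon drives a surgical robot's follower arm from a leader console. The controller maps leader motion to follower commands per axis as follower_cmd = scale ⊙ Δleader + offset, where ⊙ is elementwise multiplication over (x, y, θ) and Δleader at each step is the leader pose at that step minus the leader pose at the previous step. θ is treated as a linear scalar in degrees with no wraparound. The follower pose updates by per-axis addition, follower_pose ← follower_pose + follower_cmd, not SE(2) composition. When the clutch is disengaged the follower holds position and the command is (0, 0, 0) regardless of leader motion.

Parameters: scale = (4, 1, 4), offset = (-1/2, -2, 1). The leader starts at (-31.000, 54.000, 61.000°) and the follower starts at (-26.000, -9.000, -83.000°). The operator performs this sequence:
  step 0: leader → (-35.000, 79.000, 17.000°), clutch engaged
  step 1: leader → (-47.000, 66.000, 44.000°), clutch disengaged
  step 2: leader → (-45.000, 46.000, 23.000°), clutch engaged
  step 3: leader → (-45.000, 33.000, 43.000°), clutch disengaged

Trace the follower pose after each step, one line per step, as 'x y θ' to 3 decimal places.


-42.500 14.000 -258.000
-42.500 14.000 -258.000
-35.000 -8.000 -341.000
-35.000 -8.000 -341.000

step 0: Δleader=(-4.000, 25.000, -44.000°), engaged; cmd=(-16.500, 23.000, -175.000°) → follower=(-42.500, 14.000, -258.000°)
step 1: Δleader=(-12.000, -13.000, 27.000°), disengaged; cmd=(0,0,0) → follower holds at (-42.500, 14.000, -258.000°)
step 2: Δleader=(2.000, -20.000, -21.000°), engaged; cmd=(7.500, -22.000, -83.000°) → follower=(-35.000, -8.000, -341.000°)
step 3: Δleader=(0.000, -13.000, 20.000°), disengaged; cmd=(0,0,0) → follower holds at (-35.000, -8.000, -341.000°)


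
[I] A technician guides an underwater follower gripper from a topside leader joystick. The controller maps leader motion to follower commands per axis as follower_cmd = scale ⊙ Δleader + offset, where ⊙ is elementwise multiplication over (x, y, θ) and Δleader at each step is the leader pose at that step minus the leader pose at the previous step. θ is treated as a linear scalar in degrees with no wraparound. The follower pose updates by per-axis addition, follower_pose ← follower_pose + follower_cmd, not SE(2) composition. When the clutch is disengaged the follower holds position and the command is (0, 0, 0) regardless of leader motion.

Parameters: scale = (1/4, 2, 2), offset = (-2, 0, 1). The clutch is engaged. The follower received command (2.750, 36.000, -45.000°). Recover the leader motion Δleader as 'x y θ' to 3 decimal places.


19.000 18.000 -23.000

axis x: (2.750 − -2) / (1/4) = 19.000
axis y: (36.000 − 0) / (2) = 18.000
axis θ: (-45.000 − 1) / (2) = -23.000


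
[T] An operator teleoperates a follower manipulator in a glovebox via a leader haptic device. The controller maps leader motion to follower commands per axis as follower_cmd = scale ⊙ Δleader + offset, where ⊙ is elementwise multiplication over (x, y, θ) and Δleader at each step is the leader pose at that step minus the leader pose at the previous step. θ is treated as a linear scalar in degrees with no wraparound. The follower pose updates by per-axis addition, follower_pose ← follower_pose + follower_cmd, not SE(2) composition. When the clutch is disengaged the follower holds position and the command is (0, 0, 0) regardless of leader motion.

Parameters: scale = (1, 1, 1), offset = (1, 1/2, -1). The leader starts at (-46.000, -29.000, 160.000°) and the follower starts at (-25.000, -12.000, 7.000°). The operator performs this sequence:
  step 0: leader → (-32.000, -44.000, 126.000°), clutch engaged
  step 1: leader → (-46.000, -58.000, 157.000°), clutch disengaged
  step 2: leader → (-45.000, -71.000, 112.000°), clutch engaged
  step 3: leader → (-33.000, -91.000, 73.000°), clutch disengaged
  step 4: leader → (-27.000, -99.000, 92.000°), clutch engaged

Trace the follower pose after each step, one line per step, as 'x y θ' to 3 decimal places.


-10.000 -26.500 -28.000
-10.000 -26.500 -28.000
-8.000 -39.000 -74.000
-8.000 -39.000 -74.000
-1.000 -46.500 -56.000

step 0: Δleader=(14.000, -15.000, -34.000°), engaged; cmd=(15.000, -14.500, -35.000°) → follower=(-10.000, -26.500, -28.000°)
step 1: Δleader=(-14.000, -14.000, 31.000°), disengaged; cmd=(0,0,0) → follower holds at (-10.000, -26.500, -28.000°)
step 2: Δleader=(1.000, -13.000, -45.000°), engaged; cmd=(2.000, -12.500, -46.000°) → follower=(-8.000, -39.000, -74.000°)
step 3: Δleader=(12.000, -20.000, -39.000°), disengaged; cmd=(0,0,0) → follower holds at (-8.000, -39.000, -74.000°)
step 4: Δleader=(6.000, -8.000, 19.000°), engaged; cmd=(7.000, -7.500, 18.000°) → follower=(-1.000, -46.500, -56.000°)


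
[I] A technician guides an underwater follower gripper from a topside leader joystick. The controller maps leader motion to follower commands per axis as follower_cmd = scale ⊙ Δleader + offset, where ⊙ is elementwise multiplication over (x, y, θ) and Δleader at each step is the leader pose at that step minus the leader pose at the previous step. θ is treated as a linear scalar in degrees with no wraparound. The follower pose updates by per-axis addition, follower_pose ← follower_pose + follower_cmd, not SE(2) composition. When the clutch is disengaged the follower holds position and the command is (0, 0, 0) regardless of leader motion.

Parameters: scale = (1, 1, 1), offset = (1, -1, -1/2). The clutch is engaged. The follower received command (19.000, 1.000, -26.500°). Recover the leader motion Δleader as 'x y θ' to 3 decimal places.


axis x: (19.000 − 1) / (1) = 18.000
axis y: (1.000 − -1) / (1) = 2.000
axis θ: (-26.500 − -1/2) / (1) = -26.000

18.000 2.000 -26.000


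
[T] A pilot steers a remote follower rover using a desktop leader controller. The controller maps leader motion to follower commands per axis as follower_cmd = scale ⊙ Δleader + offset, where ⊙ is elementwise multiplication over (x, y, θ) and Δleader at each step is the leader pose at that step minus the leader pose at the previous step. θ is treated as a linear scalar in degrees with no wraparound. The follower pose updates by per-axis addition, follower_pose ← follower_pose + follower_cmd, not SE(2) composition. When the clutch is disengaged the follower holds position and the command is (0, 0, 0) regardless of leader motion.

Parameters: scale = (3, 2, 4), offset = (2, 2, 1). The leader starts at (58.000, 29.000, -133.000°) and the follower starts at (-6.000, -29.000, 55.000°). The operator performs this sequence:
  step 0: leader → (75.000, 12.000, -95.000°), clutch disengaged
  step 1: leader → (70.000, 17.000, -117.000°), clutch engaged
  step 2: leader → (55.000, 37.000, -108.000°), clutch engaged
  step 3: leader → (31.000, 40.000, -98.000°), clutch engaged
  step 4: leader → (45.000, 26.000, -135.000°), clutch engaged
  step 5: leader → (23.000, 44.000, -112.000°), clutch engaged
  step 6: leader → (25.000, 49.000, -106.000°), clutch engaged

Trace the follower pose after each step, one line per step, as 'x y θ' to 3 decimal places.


-6.000 -29.000 55.000
-19.000 -17.000 -32.000
-62.000 25.000 5.000
-132.000 33.000 46.000
-88.000 7.000 -101.000
-152.000 45.000 -8.000
-144.000 57.000 17.000

step 0: Δleader=(17.000, -17.000, 38.000°), disengaged; cmd=(0,0,0) → follower holds at (-6.000, -29.000, 55.000°)
step 1: Δleader=(-5.000, 5.000, -22.000°), engaged; cmd=(-13.000, 12.000, -87.000°) → follower=(-19.000, -17.000, -32.000°)
step 2: Δleader=(-15.000, 20.000, 9.000°), engaged; cmd=(-43.000, 42.000, 37.000°) → follower=(-62.000, 25.000, 5.000°)
step 3: Δleader=(-24.000, 3.000, 10.000°), engaged; cmd=(-70.000, 8.000, 41.000°) → follower=(-132.000, 33.000, 46.000°)
step 4: Δleader=(14.000, -14.000, -37.000°), engaged; cmd=(44.000, -26.000, -147.000°) → follower=(-88.000, 7.000, -101.000°)
step 5: Δleader=(-22.000, 18.000, 23.000°), engaged; cmd=(-64.000, 38.000, 93.000°) → follower=(-152.000, 45.000, -8.000°)
step 6: Δleader=(2.000, 5.000, 6.000°), engaged; cmd=(8.000, 12.000, 25.000°) → follower=(-144.000, 57.000, 17.000°)


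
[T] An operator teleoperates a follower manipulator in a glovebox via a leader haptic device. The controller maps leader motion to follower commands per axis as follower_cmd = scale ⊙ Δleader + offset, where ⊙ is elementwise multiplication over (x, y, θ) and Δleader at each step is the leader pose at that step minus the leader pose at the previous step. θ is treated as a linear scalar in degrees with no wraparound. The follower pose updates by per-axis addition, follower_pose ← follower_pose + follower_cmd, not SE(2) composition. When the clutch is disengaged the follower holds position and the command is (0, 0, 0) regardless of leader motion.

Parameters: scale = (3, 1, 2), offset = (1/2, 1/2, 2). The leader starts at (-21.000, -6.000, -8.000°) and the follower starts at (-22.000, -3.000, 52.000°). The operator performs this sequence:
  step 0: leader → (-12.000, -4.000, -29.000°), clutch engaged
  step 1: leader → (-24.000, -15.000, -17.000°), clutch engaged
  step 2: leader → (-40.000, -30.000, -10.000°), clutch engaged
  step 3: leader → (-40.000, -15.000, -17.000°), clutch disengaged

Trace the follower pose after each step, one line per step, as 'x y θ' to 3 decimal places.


step 0: Δleader=(9.000, 2.000, -21.000°), engaged; cmd=(27.500, 2.500, -40.000°) → follower=(5.500, -0.500, 12.000°)
step 1: Δleader=(-12.000, -11.000, 12.000°), engaged; cmd=(-35.500, -10.500, 26.000°) → follower=(-30.000, -11.000, 38.000°)
step 2: Δleader=(-16.000, -15.000, 7.000°), engaged; cmd=(-47.500, -14.500, 16.000°) → follower=(-77.500, -25.500, 54.000°)
step 3: Δleader=(0.000, 15.000, -7.000°), disengaged; cmd=(0,0,0) → follower holds at (-77.500, -25.500, 54.000°)

5.500 -0.500 12.000
-30.000 -11.000 38.000
-77.500 -25.500 54.000
-77.500 -25.500 54.000


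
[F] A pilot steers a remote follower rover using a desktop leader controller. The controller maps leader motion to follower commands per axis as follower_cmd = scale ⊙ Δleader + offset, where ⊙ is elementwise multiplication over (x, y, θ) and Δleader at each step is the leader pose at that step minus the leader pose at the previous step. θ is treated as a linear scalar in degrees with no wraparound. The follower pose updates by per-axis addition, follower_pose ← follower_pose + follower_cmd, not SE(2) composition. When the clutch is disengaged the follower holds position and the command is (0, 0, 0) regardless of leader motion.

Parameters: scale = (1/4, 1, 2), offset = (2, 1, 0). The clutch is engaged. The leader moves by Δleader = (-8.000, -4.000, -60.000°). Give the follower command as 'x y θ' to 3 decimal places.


axis x: 1/4·-8.000 + 2 = 0.000
axis y: 1·-4.000 + 1 = -3.000
axis θ: 2·-60.000 + 0 = -120.000

0.000 -3.000 -120.000


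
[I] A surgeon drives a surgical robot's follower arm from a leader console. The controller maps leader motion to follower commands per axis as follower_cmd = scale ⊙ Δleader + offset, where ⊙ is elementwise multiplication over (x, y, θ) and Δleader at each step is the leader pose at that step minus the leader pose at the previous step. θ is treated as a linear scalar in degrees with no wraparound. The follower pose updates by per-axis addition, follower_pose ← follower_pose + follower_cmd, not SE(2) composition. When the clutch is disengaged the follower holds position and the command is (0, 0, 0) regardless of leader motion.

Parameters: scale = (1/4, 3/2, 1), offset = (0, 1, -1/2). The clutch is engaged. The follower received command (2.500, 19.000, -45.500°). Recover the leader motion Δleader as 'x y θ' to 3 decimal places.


10.000 12.000 -45.000

axis x: (2.500 − 0) / (1/4) = 10.000
axis y: (19.000 − 1) / (3/2) = 12.000
axis θ: (-45.500 − -1/2) / (1) = -45.000


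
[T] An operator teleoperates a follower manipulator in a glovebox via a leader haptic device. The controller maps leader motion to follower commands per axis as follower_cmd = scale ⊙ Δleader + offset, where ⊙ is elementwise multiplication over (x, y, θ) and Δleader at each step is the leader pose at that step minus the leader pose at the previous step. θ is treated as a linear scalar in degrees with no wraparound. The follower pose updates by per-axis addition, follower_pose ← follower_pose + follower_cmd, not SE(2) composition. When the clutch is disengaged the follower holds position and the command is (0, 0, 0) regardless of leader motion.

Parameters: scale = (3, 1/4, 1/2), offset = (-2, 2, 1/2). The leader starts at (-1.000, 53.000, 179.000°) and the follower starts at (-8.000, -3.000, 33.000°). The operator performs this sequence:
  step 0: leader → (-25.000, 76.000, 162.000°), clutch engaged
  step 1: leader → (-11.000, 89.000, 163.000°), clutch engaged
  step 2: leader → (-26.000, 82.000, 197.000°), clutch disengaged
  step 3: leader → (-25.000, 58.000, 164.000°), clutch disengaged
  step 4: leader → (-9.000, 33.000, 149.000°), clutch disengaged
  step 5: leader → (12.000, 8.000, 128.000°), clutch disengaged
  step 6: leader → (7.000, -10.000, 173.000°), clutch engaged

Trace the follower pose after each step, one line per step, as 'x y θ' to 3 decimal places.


step 0: Δleader=(-24.000, 23.000, -17.000°), engaged; cmd=(-74.000, 7.750, -8.000°) → follower=(-82.000, 4.750, 25.000°)
step 1: Δleader=(14.000, 13.000, 1.000°), engaged; cmd=(40.000, 5.250, 1.000°) → follower=(-42.000, 10.000, 26.000°)
step 2: Δleader=(-15.000, -7.000, 34.000°), disengaged; cmd=(0,0,0) → follower holds at (-42.000, 10.000, 26.000°)
step 3: Δleader=(1.000, -24.000, -33.000°), disengaged; cmd=(0,0,0) → follower holds at (-42.000, 10.000, 26.000°)
step 4: Δleader=(16.000, -25.000, -15.000°), disengaged; cmd=(0,0,0) → follower holds at (-42.000, 10.000, 26.000°)
step 5: Δleader=(21.000, -25.000, -21.000°), disengaged; cmd=(0,0,0) → follower holds at (-42.000, 10.000, 26.000°)
step 6: Δleader=(-5.000, -18.000, 45.000°), engaged; cmd=(-17.000, -2.500, 23.000°) → follower=(-59.000, 7.500, 49.000°)

-82.000 4.750 25.000
-42.000 10.000 26.000
-42.000 10.000 26.000
-42.000 10.000 26.000
-42.000 10.000 26.000
-42.000 10.000 26.000
-59.000 7.500 49.000


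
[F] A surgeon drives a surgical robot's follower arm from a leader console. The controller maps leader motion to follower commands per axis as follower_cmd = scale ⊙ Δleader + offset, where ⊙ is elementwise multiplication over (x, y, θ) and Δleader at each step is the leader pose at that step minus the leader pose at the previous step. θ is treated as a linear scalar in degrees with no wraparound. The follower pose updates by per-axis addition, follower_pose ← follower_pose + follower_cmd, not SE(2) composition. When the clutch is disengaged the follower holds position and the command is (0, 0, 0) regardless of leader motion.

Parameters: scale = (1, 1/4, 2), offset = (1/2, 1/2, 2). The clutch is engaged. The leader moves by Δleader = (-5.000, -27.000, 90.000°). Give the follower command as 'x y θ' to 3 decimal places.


axis x: 1·-5.000 + 1/2 = -4.500
axis y: 1/4·-27.000 + 1/2 = -6.250
axis θ: 2·90.000 + 2 = 182.000

-4.500 -6.250 182.000


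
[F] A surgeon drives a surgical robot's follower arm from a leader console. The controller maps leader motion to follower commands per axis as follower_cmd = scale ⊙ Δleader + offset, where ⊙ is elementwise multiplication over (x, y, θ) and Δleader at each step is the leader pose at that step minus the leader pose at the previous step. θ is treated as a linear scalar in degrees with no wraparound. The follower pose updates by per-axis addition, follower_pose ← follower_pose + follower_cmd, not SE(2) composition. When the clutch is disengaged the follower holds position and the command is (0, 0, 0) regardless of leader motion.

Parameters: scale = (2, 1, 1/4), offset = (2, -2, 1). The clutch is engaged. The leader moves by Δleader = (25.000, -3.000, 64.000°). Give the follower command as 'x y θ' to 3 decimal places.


axis x: 2·25.000 + 2 = 52.000
axis y: 1·-3.000 + -2 = -5.000
axis θ: 1/4·64.000 + 1 = 17.000

52.000 -5.000 17.000


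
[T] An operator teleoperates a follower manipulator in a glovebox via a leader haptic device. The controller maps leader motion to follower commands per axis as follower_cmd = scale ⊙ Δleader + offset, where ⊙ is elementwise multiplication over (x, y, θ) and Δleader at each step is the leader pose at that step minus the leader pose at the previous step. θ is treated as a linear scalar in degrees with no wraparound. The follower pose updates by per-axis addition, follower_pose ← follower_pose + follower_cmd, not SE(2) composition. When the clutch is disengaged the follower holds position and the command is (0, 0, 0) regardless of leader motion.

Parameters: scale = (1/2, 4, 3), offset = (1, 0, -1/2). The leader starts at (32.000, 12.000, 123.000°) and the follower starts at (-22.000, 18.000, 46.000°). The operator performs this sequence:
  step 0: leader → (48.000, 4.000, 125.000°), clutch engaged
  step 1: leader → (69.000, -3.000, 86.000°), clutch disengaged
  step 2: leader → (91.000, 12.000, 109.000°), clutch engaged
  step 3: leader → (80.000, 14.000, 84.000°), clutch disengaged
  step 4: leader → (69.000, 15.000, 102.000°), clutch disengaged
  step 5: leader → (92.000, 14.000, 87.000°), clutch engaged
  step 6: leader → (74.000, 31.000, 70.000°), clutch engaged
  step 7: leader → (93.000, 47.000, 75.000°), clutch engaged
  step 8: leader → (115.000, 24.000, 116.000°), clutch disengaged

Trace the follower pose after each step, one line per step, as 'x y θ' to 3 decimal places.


step 0: Δleader=(16.000, -8.000, 2.000°), engaged; cmd=(9.000, -32.000, 5.500°) → follower=(-13.000, -14.000, 51.500°)
step 1: Δleader=(21.000, -7.000, -39.000°), disengaged; cmd=(0,0,0) → follower holds at (-13.000, -14.000, 51.500°)
step 2: Δleader=(22.000, 15.000, 23.000°), engaged; cmd=(12.000, 60.000, 68.500°) → follower=(-1.000, 46.000, 120.000°)
step 3: Δleader=(-11.000, 2.000, -25.000°), disengaged; cmd=(0,0,0) → follower holds at (-1.000, 46.000, 120.000°)
step 4: Δleader=(-11.000, 1.000, 18.000°), disengaged; cmd=(0,0,0) → follower holds at (-1.000, 46.000, 120.000°)
step 5: Δleader=(23.000, -1.000, -15.000°), engaged; cmd=(12.500, -4.000, -45.500°) → follower=(11.500, 42.000, 74.500°)
step 6: Δleader=(-18.000, 17.000, -17.000°), engaged; cmd=(-8.000, 68.000, -51.500°) → follower=(3.500, 110.000, 23.000°)
step 7: Δleader=(19.000, 16.000, 5.000°), engaged; cmd=(10.500, 64.000, 14.500°) → follower=(14.000, 174.000, 37.500°)
step 8: Δleader=(22.000, -23.000, 41.000°), disengaged; cmd=(0,0,0) → follower holds at (14.000, 174.000, 37.500°)

-13.000 -14.000 51.500
-13.000 -14.000 51.500
-1.000 46.000 120.000
-1.000 46.000 120.000
-1.000 46.000 120.000
11.500 42.000 74.500
3.500 110.000 23.000
14.000 174.000 37.500
14.000 174.000 37.500


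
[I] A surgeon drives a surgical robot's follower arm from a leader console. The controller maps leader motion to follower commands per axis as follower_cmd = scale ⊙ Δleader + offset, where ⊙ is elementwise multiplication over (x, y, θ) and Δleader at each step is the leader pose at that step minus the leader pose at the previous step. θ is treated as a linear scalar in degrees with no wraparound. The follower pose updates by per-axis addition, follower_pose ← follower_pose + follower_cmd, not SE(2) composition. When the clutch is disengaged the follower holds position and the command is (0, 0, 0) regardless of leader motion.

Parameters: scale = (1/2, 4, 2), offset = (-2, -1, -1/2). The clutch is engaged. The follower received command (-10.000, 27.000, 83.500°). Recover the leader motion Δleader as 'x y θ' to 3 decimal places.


-16.000 7.000 42.000

axis x: (-10.000 − -2) / (1/2) = -16.000
axis y: (27.000 − -1) / (4) = 7.000
axis θ: (83.500 − -1/2) / (2) = 42.000


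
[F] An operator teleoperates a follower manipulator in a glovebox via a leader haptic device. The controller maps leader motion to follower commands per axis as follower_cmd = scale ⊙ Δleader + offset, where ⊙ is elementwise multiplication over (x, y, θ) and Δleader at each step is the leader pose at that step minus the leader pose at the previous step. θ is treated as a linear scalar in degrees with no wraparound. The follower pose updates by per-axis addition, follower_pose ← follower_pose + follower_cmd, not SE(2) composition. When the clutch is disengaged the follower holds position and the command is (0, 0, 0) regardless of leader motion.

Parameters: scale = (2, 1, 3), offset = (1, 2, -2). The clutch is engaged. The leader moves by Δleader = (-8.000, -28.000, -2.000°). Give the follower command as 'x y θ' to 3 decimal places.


-15.000 -26.000 -8.000

axis x: 2·-8.000 + 1 = -15.000
axis y: 1·-28.000 + 2 = -26.000
axis θ: 3·-2.000 + -2 = -8.000


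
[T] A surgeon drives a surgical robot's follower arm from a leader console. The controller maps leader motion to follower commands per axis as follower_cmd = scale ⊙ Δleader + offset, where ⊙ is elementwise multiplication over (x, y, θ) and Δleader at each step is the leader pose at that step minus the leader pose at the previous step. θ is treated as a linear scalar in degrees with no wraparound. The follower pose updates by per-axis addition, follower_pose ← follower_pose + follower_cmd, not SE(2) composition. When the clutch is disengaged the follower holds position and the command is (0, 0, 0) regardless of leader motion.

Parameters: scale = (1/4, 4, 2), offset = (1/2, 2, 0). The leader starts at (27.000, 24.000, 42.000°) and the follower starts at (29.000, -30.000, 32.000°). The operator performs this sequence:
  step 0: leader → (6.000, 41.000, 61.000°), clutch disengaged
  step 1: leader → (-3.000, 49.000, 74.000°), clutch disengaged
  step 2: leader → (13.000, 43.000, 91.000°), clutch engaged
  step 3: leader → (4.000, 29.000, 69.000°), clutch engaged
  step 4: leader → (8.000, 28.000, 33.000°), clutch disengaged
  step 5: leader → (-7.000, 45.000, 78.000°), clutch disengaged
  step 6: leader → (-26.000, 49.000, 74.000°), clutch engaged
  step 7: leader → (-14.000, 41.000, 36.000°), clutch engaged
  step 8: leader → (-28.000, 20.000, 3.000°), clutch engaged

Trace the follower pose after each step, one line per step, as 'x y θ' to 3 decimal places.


step 0: Δleader=(-21.000, 17.000, 19.000°), disengaged; cmd=(0,0,0) → follower holds at (29.000, -30.000, 32.000°)
step 1: Δleader=(-9.000, 8.000, 13.000°), disengaged; cmd=(0,0,0) → follower holds at (29.000, -30.000, 32.000°)
step 2: Δleader=(16.000, -6.000, 17.000°), engaged; cmd=(4.500, -22.000, 34.000°) → follower=(33.500, -52.000, 66.000°)
step 3: Δleader=(-9.000, -14.000, -22.000°), engaged; cmd=(-1.750, -54.000, -44.000°) → follower=(31.750, -106.000, 22.000°)
step 4: Δleader=(4.000, -1.000, -36.000°), disengaged; cmd=(0,0,0) → follower holds at (31.750, -106.000, 22.000°)
step 5: Δleader=(-15.000, 17.000, 45.000°), disengaged; cmd=(0,0,0) → follower holds at (31.750, -106.000, 22.000°)
step 6: Δleader=(-19.000, 4.000, -4.000°), engaged; cmd=(-4.250, 18.000, -8.000°) → follower=(27.500, -88.000, 14.000°)
step 7: Δleader=(12.000, -8.000, -38.000°), engaged; cmd=(3.500, -30.000, -76.000°) → follower=(31.000, -118.000, -62.000°)
step 8: Δleader=(-14.000, -21.000, -33.000°), engaged; cmd=(-3.000, -82.000, -66.000°) → follower=(28.000, -200.000, -128.000°)

29.000 -30.000 32.000
29.000 -30.000 32.000
33.500 -52.000 66.000
31.750 -106.000 22.000
31.750 -106.000 22.000
31.750 -106.000 22.000
27.500 -88.000 14.000
31.000 -118.000 -62.000
28.000 -200.000 -128.000


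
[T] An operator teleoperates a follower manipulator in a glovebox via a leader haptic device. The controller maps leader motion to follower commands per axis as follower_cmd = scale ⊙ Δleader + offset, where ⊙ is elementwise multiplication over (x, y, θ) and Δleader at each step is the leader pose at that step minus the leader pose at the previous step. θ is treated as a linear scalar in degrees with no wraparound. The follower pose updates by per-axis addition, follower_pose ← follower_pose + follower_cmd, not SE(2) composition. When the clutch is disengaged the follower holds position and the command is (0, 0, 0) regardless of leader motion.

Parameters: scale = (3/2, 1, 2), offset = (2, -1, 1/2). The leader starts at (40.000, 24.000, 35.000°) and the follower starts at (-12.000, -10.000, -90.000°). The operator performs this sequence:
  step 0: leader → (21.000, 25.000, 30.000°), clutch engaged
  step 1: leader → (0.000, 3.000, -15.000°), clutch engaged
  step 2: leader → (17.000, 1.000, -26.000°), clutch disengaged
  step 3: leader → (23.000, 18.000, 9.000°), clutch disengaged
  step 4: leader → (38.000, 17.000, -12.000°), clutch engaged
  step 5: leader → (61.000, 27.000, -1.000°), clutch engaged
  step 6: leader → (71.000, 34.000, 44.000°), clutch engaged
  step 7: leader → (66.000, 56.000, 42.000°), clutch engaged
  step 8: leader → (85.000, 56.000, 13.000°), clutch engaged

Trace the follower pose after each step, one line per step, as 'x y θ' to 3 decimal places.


-38.500 -10.000 -99.500
-68.000 -33.000 -189.000
-68.000 -33.000 -189.000
-68.000 -33.000 -189.000
-43.500 -35.000 -230.500
-7.000 -26.000 -208.000
10.000 -20.000 -117.500
4.500 1.000 -121.000
35.000 0.000 -178.500

step 0: Δleader=(-19.000, 1.000, -5.000°), engaged; cmd=(-26.500, 0.000, -9.500°) → follower=(-38.500, -10.000, -99.500°)
step 1: Δleader=(-21.000, -22.000, -45.000°), engaged; cmd=(-29.500, -23.000, -89.500°) → follower=(-68.000, -33.000, -189.000°)
step 2: Δleader=(17.000, -2.000, -11.000°), disengaged; cmd=(0,0,0) → follower holds at (-68.000, -33.000, -189.000°)
step 3: Δleader=(6.000, 17.000, 35.000°), disengaged; cmd=(0,0,0) → follower holds at (-68.000, -33.000, -189.000°)
step 4: Δleader=(15.000, -1.000, -21.000°), engaged; cmd=(24.500, -2.000, -41.500°) → follower=(-43.500, -35.000, -230.500°)
step 5: Δleader=(23.000, 10.000, 11.000°), engaged; cmd=(36.500, 9.000, 22.500°) → follower=(-7.000, -26.000, -208.000°)
step 6: Δleader=(10.000, 7.000, 45.000°), engaged; cmd=(17.000, 6.000, 90.500°) → follower=(10.000, -20.000, -117.500°)
step 7: Δleader=(-5.000, 22.000, -2.000°), engaged; cmd=(-5.500, 21.000, -3.500°) → follower=(4.500, 1.000, -121.000°)
step 8: Δleader=(19.000, 0.000, -29.000°), engaged; cmd=(30.500, -1.000, -57.500°) → follower=(35.000, 0.000, -178.500°)
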